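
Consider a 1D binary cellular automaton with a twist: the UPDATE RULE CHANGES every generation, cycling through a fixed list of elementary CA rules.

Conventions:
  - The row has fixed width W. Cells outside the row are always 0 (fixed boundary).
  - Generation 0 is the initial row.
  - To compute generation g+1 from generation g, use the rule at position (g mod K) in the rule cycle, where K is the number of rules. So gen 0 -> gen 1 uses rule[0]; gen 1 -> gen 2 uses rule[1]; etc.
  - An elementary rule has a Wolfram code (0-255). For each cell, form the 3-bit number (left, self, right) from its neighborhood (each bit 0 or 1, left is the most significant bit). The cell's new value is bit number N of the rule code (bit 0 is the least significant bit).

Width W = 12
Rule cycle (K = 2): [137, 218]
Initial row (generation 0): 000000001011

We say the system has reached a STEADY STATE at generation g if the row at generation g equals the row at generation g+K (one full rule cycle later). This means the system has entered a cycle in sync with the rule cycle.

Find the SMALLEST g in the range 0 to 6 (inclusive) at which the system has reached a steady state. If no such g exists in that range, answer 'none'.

Answer: 6

Derivation:
Gen 0: 000000001011
Gen 1 (rule 137): 111111100010
Gen 2 (rule 218): 111111110101
Gen 3 (rule 137): 111111100000
Gen 4 (rule 218): 111111110000
Gen 5 (rule 137): 111111100111
Gen 6 (rule 218): 111111111111
Gen 7 (rule 137): 111111111110
Gen 8 (rule 218): 111111111111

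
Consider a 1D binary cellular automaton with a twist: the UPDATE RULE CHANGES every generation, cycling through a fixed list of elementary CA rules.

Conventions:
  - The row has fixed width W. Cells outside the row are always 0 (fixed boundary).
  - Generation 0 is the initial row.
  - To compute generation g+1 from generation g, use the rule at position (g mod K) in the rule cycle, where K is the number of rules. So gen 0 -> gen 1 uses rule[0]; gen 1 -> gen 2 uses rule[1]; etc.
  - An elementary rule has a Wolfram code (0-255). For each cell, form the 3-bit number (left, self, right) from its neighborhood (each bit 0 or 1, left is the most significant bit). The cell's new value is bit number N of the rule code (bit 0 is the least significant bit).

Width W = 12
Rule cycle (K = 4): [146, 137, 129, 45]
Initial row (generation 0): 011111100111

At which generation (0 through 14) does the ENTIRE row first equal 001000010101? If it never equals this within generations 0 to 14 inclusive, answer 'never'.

Answer: never

Derivation:
Gen 0: 011111100111
Gen 1 (rule 146): 101111011010
Gen 2 (rule 137): 001110010000
Gen 3 (rule 129): 100100000111
Gen 4 (rule 45): 100101110100
Gen 5 (rule 146): 011000100010
Gen 6 (rule 137): 010010001000
Gen 7 (rule 129): 000000100011
Gen 8 (rule 45): 111110101010
Gen 9 (rule 146): 011100000001
Gen 10 (rule 137): 011001111100
Gen 11 (rule 129): 000000111001
Gen 12 (rule 45): 111110100001
Gen 13 (rule 146): 011100010010
Gen 14 (rule 137): 011001000000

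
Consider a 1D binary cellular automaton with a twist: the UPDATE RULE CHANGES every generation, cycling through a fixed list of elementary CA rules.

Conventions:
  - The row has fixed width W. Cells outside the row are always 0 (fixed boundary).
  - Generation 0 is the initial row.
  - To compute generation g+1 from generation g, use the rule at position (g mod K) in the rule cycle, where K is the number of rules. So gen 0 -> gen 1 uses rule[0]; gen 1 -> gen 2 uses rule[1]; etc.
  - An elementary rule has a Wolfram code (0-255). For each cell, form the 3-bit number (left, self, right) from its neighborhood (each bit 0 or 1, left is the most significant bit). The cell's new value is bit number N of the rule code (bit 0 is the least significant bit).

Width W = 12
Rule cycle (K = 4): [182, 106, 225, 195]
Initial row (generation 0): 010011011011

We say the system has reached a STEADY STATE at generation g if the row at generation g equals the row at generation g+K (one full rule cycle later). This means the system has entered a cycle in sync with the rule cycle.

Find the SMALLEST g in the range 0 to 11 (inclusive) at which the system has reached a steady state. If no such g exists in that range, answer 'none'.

Gen 0: 010011011011
Gen 1 (rule 182): 111100100100
Gen 2 (rule 106): 100101001000
Gen 3 (rule 225): 000010000011
Gen 4 (rule 195): 111100111101
Gen 5 (rule 182): 011011011011
Gen 6 (rule 106): 111111111111
Gen 7 (rule 225): 011111111111
Gen 8 (rule 195): 101111111111
Gen 9 (rule 182): 110111111110
Gen 10 (rule 106): 111100000010
Gen 11 (rule 225): 011101111000
Gen 12 (rule 195): 101100111011
Gen 13 (rule 182): 110011010100
Gen 14 (rule 106): 110111101000
Gen 15 (rule 225): 011011110011

Answer: none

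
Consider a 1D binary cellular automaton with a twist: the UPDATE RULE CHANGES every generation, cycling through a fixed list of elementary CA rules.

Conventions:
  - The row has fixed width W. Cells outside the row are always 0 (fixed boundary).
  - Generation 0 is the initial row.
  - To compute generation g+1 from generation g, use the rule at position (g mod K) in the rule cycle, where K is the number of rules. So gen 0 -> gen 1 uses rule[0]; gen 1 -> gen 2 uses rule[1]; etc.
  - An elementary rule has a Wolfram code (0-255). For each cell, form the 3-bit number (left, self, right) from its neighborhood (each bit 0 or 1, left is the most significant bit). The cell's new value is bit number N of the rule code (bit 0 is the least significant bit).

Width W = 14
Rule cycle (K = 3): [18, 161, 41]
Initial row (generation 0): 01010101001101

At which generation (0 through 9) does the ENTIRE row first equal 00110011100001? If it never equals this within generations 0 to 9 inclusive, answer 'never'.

Answer: never

Derivation:
Gen 0: 01010101001101
Gen 1 (rule 18): 10000000110000
Gen 2 (rule 161): 00111110000111
Gen 3 (rule 41): 10100000110100
Gen 4 (rule 18): 00010001000010
Gen 5 (rule 161): 11000100011000
Gen 6 (rule 41): 10010001010011
Gen 7 (rule 18): 01101010001100
Gen 8 (rule 161): 00010100100001
Gen 9 (rule 41): 11001000001100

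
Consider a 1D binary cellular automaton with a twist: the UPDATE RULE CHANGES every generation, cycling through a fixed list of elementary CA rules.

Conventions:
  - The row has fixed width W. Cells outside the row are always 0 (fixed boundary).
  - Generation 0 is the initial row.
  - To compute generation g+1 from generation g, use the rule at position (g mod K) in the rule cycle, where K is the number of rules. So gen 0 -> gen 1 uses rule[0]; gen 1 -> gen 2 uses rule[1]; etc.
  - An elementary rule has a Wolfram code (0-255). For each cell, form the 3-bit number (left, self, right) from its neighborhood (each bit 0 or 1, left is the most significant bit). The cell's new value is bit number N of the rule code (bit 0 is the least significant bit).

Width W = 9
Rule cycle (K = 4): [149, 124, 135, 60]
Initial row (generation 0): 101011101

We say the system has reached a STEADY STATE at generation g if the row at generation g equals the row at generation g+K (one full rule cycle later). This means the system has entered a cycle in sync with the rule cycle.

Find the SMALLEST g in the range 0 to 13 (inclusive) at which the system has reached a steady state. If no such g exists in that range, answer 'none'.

Gen 0: 101011101
Gen 1 (rule 149): 101001001
Gen 2 (rule 124): 111101101
Gen 3 (rule 135): 011000001
Gen 4 (rule 60): 010100001
Gen 5 (rule 149): 010111101
Gen 6 (rule 124): 011100111
Gen 7 (rule 135): 101001010
Gen 8 (rule 60): 111101111
Gen 9 (rule 149): 011000110
Gen 10 (rule 124): 011100111
Gen 11 (rule 135): 101001010
Gen 12 (rule 60): 111101111
Gen 13 (rule 149): 011000110
Gen 14 (rule 124): 011100111
Gen 15 (rule 135): 101001010
Gen 16 (rule 60): 111101111
Gen 17 (rule 149): 011000110

Answer: 6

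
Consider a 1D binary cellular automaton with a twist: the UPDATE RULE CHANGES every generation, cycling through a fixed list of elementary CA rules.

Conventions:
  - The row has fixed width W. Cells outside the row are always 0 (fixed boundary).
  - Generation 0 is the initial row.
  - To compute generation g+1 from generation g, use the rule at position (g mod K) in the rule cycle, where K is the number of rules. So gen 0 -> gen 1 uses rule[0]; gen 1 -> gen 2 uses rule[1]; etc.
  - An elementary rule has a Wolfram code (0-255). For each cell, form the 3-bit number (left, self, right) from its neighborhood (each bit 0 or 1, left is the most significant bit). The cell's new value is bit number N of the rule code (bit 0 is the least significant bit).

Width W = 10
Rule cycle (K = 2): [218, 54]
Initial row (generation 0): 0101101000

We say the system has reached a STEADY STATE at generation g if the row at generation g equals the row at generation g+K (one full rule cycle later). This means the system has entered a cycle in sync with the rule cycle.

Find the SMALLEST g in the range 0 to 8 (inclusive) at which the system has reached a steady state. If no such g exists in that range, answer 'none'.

Answer: 4

Derivation:
Gen 0: 0101101000
Gen 1 (rule 218): 1001100100
Gen 2 (rule 54): 1110011110
Gen 3 (rule 218): 1111111111
Gen 4 (rule 54): 0000000000
Gen 5 (rule 218): 0000000000
Gen 6 (rule 54): 0000000000
Gen 7 (rule 218): 0000000000
Gen 8 (rule 54): 0000000000
Gen 9 (rule 218): 0000000000
Gen 10 (rule 54): 0000000000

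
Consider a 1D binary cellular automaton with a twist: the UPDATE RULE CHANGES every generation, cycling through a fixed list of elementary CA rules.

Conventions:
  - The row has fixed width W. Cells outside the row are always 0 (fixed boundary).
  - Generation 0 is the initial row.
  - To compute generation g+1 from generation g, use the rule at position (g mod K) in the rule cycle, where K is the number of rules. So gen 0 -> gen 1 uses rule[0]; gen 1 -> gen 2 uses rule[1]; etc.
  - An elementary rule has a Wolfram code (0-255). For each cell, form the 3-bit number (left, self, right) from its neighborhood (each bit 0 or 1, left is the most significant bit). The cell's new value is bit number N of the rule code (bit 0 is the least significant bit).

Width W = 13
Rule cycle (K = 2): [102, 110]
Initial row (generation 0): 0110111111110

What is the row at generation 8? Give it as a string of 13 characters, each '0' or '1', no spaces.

Answer: 0011111111110

Derivation:
Gen 0: 0110111111110
Gen 1 (rule 102): 1011000000010
Gen 2 (rule 110): 1111000000110
Gen 3 (rule 102): 0001000001010
Gen 4 (rule 110): 0011000011110
Gen 5 (rule 102): 0101000100010
Gen 6 (rule 110): 1111001100110
Gen 7 (rule 102): 0001010101010
Gen 8 (rule 110): 0011111111110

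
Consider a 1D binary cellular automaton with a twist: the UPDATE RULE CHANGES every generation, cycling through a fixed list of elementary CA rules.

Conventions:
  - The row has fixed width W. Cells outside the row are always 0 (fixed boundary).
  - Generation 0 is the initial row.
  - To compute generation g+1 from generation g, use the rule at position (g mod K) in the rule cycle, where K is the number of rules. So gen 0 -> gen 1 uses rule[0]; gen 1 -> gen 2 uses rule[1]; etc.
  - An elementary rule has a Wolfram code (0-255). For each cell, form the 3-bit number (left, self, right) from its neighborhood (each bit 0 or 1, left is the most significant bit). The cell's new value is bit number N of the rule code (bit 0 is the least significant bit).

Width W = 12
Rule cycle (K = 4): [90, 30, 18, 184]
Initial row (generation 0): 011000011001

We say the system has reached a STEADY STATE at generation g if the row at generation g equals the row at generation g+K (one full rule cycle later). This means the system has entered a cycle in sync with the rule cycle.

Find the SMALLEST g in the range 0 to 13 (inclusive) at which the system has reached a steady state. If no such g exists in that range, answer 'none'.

Answer: 7

Derivation:
Gen 0: 011000011001
Gen 1 (rule 90): 111100111110
Gen 2 (rule 30): 100011100001
Gen 3 (rule 18): 010100010010
Gen 4 (rule 184): 001010001001
Gen 5 (rule 90): 010001010110
Gen 6 (rule 30): 111011010101
Gen 7 (rule 18): 000000000000
Gen 8 (rule 184): 000000000000
Gen 9 (rule 90): 000000000000
Gen 10 (rule 30): 000000000000
Gen 11 (rule 18): 000000000000
Gen 12 (rule 184): 000000000000
Gen 13 (rule 90): 000000000000
Gen 14 (rule 30): 000000000000
Gen 15 (rule 18): 000000000000
Gen 16 (rule 184): 000000000000
Gen 17 (rule 90): 000000000000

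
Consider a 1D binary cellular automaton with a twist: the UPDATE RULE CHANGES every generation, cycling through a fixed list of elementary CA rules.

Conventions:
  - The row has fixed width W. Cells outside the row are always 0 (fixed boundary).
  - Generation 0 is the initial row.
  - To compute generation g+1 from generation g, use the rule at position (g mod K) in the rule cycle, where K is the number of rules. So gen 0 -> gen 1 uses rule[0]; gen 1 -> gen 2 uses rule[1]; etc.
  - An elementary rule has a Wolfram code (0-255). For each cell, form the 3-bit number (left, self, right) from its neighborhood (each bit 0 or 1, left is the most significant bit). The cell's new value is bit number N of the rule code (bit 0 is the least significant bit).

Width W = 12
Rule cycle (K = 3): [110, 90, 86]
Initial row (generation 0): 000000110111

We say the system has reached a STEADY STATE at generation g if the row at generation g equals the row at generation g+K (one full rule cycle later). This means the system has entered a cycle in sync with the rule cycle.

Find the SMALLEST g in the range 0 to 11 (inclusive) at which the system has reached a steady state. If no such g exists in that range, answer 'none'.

Answer: none

Derivation:
Gen 0: 000000110111
Gen 1 (rule 110): 000001111101
Gen 2 (rule 90): 000011000100
Gen 3 (rule 86): 000101101110
Gen 4 (rule 110): 001111111010
Gen 5 (rule 90): 011000001001
Gen 6 (rule 86): 101100011111
Gen 7 (rule 110): 111100110001
Gen 8 (rule 90): 100111111010
Gen 9 (rule 86): 111000001011
Gen 10 (rule 110): 101000011111
Gen 11 (rule 90): 000100110001
Gen 12 (rule 86): 001111011011
Gen 13 (rule 110): 011001111111
Gen 14 (rule 90): 111111000001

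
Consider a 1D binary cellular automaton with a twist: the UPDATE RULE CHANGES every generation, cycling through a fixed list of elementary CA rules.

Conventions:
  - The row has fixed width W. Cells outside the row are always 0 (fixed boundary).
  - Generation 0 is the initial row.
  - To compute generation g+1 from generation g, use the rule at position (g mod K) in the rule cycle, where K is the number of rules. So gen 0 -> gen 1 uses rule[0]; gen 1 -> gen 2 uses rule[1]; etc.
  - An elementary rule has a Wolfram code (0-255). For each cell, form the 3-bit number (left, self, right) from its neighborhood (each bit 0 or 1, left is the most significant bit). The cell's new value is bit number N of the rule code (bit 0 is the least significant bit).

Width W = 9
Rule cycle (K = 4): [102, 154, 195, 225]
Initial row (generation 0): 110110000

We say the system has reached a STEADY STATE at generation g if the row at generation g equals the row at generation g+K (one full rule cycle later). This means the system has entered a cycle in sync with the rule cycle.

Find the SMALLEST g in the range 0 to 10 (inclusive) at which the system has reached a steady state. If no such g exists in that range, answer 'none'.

Answer: none

Derivation:
Gen 0: 110110000
Gen 1 (rule 102): 011010000
Gen 2 (rule 154): 110001000
Gen 3 (rule 195): 010110011
Gen 4 (rule 225): 001010001
Gen 5 (rule 102): 011110011
Gen 6 (rule 154): 111101110
Gen 7 (rule 195): 011100110
Gen 8 (rule 225): 001100010
Gen 9 (rule 102): 010100110
Gen 10 (rule 154): 100011101
Gen 11 (rule 195): 001101100
Gen 12 (rule 225): 100110101
Gen 13 (rule 102): 101011111
Gen 14 (rule 154): 000011110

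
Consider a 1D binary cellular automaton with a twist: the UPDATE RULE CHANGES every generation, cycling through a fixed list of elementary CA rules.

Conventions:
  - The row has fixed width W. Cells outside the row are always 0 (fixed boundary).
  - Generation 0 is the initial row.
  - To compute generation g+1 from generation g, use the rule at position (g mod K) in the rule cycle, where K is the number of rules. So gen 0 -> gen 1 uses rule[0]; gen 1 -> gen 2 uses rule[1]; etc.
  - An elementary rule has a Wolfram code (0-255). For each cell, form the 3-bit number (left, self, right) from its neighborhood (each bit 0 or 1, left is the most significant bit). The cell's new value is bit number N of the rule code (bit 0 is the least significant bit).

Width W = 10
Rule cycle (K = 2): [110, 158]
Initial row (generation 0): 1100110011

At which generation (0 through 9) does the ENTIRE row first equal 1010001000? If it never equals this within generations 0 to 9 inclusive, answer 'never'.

Gen 0: 1100110011
Gen 1 (rule 110): 1101110111
Gen 2 (rule 158): 1001100110
Gen 3 (rule 110): 1011101110
Gen 4 (rule 158): 1011001101
Gen 5 (rule 110): 1111011111
Gen 6 (rule 158): 1110011110
Gen 7 (rule 110): 1010110010
Gen 8 (rule 158): 1010101111
Gen 9 (rule 110): 1111111001

Answer: never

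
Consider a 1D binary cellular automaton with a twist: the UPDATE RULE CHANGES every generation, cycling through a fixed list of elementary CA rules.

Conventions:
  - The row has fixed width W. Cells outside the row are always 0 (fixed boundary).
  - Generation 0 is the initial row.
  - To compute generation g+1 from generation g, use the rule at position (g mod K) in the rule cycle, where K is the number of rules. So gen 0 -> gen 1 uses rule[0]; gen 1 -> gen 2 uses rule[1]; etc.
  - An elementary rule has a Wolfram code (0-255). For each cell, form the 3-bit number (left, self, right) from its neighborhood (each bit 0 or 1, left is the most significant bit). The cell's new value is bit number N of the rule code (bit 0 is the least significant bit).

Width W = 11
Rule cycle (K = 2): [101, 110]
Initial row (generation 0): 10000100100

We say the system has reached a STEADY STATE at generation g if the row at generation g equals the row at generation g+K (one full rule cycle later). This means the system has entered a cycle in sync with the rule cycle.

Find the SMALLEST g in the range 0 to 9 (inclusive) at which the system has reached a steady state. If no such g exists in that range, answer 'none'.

Answer: 5

Derivation:
Gen 0: 10000100100
Gen 1 (rule 101): 10110100101
Gen 2 (rule 110): 11111101111
Gen 3 (rule 101): 00000110001
Gen 4 (rule 110): 00001110011
Gen 5 (rule 101): 11100010001
Gen 6 (rule 110): 10100110011
Gen 7 (rule 101): 11100010001
Gen 8 (rule 110): 10100110011
Gen 9 (rule 101): 11100010001
Gen 10 (rule 110): 10100110011
Gen 11 (rule 101): 11100010001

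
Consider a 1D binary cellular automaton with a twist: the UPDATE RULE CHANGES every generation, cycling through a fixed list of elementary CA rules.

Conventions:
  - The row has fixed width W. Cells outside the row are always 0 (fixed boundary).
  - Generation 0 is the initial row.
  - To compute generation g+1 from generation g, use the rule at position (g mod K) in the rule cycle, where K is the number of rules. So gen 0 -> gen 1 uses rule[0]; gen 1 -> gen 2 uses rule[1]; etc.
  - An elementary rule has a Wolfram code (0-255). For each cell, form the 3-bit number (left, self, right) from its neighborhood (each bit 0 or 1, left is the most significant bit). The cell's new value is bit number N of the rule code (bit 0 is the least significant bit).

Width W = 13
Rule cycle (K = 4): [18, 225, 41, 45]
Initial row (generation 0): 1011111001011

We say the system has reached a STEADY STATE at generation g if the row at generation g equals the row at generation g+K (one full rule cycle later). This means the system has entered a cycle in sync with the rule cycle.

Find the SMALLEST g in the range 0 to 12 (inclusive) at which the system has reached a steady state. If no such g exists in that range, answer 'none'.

Answer: 7

Derivation:
Gen 0: 1011111001011
Gen 1 (rule 18): 0000000110000
Gen 2 (rule 225): 1111110010111
Gen 3 (rule 41): 1000000001100
Gen 4 (rule 45): 1011111101001
Gen 5 (rule 18): 0000000000110
Gen 6 (rule 225): 1111111110010
Gen 7 (rule 41): 1000000000000
Gen 8 (rule 45): 1011111111111
Gen 9 (rule 18): 0000000000000
Gen 10 (rule 225): 1111111111111
Gen 11 (rule 41): 1000000000000
Gen 12 (rule 45): 1011111111111
Gen 13 (rule 18): 0000000000000
Gen 14 (rule 225): 1111111111111
Gen 15 (rule 41): 1000000000000
Gen 16 (rule 45): 1011111111111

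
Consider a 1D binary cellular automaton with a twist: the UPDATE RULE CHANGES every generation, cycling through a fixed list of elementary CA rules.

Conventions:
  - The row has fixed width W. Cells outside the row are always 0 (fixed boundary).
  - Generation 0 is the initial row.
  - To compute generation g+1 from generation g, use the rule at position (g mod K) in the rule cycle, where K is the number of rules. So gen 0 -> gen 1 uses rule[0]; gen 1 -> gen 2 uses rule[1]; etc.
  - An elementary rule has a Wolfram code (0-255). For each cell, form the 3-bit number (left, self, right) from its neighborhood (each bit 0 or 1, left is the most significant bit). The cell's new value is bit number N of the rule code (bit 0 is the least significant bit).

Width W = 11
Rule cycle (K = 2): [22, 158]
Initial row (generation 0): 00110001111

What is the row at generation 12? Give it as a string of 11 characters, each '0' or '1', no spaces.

Gen 0: 00110001111
Gen 1 (rule 22): 01001010000
Gen 2 (rule 158): 11111011000
Gen 3 (rule 22): 00000000100
Gen 4 (rule 158): 00000001110
Gen 5 (rule 22): 00000010001
Gen 6 (rule 158): 00000111011
Gen 7 (rule 22): 00001000000
Gen 8 (rule 158): 00011100000
Gen 9 (rule 22): 00100010000
Gen 10 (rule 158): 01110111000
Gen 11 (rule 22): 10000000100
Gen 12 (rule 158): 11000001110

Answer: 11000001110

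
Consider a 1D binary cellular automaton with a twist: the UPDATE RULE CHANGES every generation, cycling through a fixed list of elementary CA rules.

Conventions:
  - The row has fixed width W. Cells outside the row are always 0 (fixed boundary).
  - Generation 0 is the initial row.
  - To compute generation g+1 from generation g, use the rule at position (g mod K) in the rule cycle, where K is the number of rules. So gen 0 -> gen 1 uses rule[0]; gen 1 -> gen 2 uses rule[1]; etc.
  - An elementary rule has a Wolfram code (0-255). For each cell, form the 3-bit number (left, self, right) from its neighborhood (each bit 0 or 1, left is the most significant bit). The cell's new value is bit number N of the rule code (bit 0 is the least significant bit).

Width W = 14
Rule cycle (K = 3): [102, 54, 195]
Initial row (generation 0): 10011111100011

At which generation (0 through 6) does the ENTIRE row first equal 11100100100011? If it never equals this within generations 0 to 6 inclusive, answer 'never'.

Gen 0: 10011111100011
Gen 1 (rule 102): 10100000100101
Gen 2 (rule 54): 11110001111111
Gen 3 (rule 195): 01110110111111
Gen 4 (rule 102): 10011011000001
Gen 5 (rule 54): 11100100100011
Gen 6 (rule 195): 01101001001101

Answer: 5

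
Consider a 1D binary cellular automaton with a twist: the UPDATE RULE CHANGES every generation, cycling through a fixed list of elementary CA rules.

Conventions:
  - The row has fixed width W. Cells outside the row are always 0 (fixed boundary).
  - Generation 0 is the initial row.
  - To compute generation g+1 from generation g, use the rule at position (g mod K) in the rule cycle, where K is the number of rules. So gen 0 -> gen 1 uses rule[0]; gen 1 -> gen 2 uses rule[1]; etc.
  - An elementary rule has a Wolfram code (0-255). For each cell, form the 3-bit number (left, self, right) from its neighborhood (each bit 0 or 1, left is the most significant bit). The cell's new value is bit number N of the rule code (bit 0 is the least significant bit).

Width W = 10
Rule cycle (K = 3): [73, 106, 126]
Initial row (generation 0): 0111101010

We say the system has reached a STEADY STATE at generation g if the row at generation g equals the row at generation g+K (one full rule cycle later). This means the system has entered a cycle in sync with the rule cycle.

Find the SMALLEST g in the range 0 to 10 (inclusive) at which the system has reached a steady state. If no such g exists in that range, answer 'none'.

Answer: none

Derivation:
Gen 0: 0111101010
Gen 1 (rule 73): 0100100000
Gen 2 (rule 106): 1001000000
Gen 3 (rule 126): 1111100000
Gen 4 (rule 73): 1000101111
Gen 5 (rule 106): 0001011001
Gen 6 (rule 126): 0011111111
Gen 7 (rule 73): 1010000001
Gen 8 (rule 106): 0100000010
Gen 9 (rule 126): 1110000111
Gen 10 (rule 73): 1010110101
Gen 11 (rule 106): 0101111010
Gen 12 (rule 126): 1111001111
Gen 13 (rule 73): 1001001001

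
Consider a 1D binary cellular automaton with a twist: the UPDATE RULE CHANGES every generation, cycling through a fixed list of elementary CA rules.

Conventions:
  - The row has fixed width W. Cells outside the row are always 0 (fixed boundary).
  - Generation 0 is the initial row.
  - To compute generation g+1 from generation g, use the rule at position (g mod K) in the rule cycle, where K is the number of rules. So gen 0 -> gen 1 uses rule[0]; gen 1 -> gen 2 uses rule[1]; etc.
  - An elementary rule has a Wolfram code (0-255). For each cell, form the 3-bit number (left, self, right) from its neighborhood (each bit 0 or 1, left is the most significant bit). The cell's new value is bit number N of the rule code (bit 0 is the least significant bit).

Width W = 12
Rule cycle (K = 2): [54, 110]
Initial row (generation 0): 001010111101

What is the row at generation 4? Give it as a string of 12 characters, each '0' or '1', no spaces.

Answer: 011110111000

Derivation:
Gen 0: 001010111101
Gen 1 (rule 54): 011111000011
Gen 2 (rule 110): 110001000111
Gen 3 (rule 54): 001011101000
Gen 4 (rule 110): 011110111000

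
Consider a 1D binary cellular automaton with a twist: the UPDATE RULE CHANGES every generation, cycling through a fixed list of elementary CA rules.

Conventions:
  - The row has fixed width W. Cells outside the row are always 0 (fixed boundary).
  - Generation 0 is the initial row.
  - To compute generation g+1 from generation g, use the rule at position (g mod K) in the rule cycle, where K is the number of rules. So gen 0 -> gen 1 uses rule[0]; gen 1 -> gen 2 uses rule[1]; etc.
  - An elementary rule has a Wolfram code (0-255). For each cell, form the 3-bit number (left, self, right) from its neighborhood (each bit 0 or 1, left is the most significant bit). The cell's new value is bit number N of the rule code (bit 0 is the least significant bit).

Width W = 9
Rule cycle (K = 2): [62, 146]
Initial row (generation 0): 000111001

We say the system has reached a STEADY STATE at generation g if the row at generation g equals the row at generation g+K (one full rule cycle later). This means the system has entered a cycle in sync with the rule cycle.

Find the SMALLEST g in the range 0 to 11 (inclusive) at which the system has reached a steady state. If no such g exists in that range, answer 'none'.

Answer: none

Derivation:
Gen 0: 000111001
Gen 1 (rule 62): 001100111
Gen 2 (rule 146): 010011010
Gen 3 (rule 62): 111110111
Gen 4 (rule 146): 011100010
Gen 5 (rule 62): 110010111
Gen 6 (rule 146): 001100010
Gen 7 (rule 62): 011010111
Gen 8 (rule 146): 100000010
Gen 9 (rule 62): 110000111
Gen 10 (rule 146): 001001010
Gen 11 (rule 62): 011111111
Gen 12 (rule 146): 101111110
Gen 13 (rule 62): 111000001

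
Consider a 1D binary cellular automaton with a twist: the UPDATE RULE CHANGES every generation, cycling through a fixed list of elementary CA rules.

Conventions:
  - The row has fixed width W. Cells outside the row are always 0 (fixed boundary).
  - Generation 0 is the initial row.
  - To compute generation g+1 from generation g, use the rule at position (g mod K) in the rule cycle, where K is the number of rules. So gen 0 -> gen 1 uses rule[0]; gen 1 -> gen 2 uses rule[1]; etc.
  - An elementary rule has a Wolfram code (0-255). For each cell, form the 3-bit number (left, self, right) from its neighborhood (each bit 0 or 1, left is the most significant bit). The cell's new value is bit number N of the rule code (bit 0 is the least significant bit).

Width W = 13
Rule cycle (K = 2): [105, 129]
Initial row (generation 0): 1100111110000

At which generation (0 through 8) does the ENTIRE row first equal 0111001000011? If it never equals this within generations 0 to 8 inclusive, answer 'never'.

Gen 0: 1100111110000
Gen 1 (rule 105): 1100100010111
Gen 2 (rule 129): 0000001000010
Gen 3 (rule 105): 1111100011000
Gen 4 (rule 129): 0111001000011
Gen 5 (rule 105): 0101000011011
Gen 6 (rule 129): 0000011000000
Gen 7 (rule 105): 1111011011111
Gen 8 (rule 129): 0110000001110

Answer: 4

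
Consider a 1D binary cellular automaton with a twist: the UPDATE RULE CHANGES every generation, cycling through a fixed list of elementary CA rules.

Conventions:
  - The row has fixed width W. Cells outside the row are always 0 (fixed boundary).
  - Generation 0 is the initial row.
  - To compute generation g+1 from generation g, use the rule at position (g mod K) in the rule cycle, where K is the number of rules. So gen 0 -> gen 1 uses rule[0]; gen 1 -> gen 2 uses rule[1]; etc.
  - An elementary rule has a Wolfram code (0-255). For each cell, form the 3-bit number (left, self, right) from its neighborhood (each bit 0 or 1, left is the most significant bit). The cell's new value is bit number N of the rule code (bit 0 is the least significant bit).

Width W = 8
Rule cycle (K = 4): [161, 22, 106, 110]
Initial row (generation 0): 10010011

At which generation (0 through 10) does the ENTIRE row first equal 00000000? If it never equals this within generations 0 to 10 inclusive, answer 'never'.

Answer: 1

Derivation:
Gen 0: 10010011
Gen 1 (rule 161): 00000000
Gen 2 (rule 22): 00000000
Gen 3 (rule 106): 00000000
Gen 4 (rule 110): 00000000
Gen 5 (rule 161): 11111111
Gen 6 (rule 22): 00000000
Gen 7 (rule 106): 00000000
Gen 8 (rule 110): 00000000
Gen 9 (rule 161): 11111111
Gen 10 (rule 22): 00000000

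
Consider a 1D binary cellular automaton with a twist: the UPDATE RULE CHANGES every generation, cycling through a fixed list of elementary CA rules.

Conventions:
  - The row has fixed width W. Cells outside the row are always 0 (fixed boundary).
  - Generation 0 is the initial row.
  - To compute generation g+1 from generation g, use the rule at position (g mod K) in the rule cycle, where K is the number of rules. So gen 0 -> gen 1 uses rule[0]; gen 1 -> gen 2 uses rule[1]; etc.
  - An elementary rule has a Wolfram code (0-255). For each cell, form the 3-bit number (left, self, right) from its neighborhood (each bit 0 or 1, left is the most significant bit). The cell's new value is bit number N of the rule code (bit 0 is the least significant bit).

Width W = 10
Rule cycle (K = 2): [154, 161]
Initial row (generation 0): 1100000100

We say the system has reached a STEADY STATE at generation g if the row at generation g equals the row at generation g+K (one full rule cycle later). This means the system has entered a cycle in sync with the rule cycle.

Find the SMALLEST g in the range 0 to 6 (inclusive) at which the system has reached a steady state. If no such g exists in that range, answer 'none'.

Gen 0: 1100000100
Gen 1 (rule 154): 1010001010
Gen 2 (rule 161): 0100100100
Gen 3 (rule 154): 1011011010
Gen 4 (rule 161): 0100100100
Gen 5 (rule 154): 1011011010
Gen 6 (rule 161): 0100100100
Gen 7 (rule 154): 1011011010
Gen 8 (rule 161): 0100100100

Answer: 2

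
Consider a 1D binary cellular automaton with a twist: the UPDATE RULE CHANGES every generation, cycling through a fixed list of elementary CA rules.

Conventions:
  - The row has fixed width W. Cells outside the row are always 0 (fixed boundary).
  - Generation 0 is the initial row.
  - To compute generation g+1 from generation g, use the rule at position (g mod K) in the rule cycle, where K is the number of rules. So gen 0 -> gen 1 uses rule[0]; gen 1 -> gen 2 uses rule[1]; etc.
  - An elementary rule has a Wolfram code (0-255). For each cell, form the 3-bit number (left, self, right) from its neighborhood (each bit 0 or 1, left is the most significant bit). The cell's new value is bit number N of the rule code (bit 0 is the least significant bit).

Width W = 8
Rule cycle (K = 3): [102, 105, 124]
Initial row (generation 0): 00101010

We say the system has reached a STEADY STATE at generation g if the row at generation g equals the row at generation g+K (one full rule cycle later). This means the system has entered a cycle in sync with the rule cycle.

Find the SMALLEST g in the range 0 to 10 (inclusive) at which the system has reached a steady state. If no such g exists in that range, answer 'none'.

Gen 0: 00101010
Gen 1 (rule 102): 01111110
Gen 2 (rule 105): 01000010
Gen 3 (rule 124): 01100011
Gen 4 (rule 102): 10100101
Gen 5 (rule 105): 01000010
Gen 6 (rule 124): 01100011
Gen 7 (rule 102): 10100101
Gen 8 (rule 105): 01000010
Gen 9 (rule 124): 01100011
Gen 10 (rule 102): 10100101
Gen 11 (rule 105): 01000010
Gen 12 (rule 124): 01100011
Gen 13 (rule 102): 10100101

Answer: 2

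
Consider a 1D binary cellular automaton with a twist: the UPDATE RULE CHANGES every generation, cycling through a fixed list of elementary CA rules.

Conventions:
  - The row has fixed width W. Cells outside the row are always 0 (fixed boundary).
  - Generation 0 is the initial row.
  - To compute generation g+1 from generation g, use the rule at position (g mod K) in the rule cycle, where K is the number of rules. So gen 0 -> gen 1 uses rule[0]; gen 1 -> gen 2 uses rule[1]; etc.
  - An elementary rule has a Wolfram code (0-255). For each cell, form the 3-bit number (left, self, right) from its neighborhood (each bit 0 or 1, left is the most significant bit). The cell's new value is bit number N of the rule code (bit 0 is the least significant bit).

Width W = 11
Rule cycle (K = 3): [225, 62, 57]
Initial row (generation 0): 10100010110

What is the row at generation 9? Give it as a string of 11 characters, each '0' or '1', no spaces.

Gen 0: 10100010110
Gen 1 (rule 225): 01001001010
Gen 2 (rule 62): 11111111111
Gen 3 (rule 57): 10000000000
Gen 4 (rule 225): 00111111111
Gen 5 (rule 62): 01100000000
Gen 6 (rule 57): 01011111111
Gen 7 (rule 225): 00101111111
Gen 8 (rule 62): 01111000000
Gen 9 (rule 57): 01000111111

Answer: 01000111111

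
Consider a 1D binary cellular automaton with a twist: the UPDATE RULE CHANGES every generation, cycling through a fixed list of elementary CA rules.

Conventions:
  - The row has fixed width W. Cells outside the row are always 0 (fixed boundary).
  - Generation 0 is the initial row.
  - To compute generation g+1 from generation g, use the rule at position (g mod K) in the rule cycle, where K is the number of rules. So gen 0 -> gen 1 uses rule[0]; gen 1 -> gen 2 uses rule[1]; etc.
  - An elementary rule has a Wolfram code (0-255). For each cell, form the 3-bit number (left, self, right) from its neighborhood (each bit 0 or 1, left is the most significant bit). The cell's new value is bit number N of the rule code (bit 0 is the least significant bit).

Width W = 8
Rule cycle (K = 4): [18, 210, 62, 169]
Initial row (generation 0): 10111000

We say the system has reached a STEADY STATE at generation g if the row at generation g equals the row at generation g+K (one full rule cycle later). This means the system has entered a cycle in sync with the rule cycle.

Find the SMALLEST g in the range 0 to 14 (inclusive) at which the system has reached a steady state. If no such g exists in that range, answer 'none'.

Answer: 5

Derivation:
Gen 0: 10111000
Gen 1 (rule 18): 00000100
Gen 2 (rule 210): 00001010
Gen 3 (rule 62): 00011111
Gen 4 (rule 169): 11011110
Gen 5 (rule 18): 00000001
Gen 6 (rule 210): 00000010
Gen 7 (rule 62): 00000111
Gen 8 (rule 169): 11110110
Gen 9 (rule 18): 00000001
Gen 10 (rule 210): 00000010
Gen 11 (rule 62): 00000111
Gen 12 (rule 169): 11110110
Gen 13 (rule 18): 00000001
Gen 14 (rule 210): 00000010
Gen 15 (rule 62): 00000111
Gen 16 (rule 169): 11110110
Gen 17 (rule 18): 00000001
Gen 18 (rule 210): 00000010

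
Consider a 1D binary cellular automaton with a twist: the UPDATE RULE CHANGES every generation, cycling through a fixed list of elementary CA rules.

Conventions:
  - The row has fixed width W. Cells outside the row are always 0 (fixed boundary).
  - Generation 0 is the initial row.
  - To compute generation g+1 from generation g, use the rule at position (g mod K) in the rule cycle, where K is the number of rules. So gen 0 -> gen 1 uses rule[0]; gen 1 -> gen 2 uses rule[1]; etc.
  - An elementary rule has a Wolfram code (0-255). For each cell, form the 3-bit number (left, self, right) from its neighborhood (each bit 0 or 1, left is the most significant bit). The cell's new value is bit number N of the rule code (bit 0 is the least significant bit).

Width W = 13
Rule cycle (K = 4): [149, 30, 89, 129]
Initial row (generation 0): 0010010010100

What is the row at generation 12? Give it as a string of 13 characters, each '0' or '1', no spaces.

Answer: 0000011111000

Derivation:
Gen 0: 0010010010100
Gen 1 (rule 149): 1011011010111
Gen 2 (rule 30): 1010010010100
Gen 3 (rule 89): 0001001000011
Gen 4 (rule 129): 1100000011000
Gen 5 (rule 149): 0011111000111
Gen 6 (rule 30): 0110000101100
Gen 7 (rule 89): 0111110001111
Gen 8 (rule 129): 0011100100110
Gen 9 (rule 149): 1001010110001
Gen 10 (rule 30): 1111010101011
Gen 11 (rule 89): 1001000000011
Gen 12 (rule 129): 0000011111000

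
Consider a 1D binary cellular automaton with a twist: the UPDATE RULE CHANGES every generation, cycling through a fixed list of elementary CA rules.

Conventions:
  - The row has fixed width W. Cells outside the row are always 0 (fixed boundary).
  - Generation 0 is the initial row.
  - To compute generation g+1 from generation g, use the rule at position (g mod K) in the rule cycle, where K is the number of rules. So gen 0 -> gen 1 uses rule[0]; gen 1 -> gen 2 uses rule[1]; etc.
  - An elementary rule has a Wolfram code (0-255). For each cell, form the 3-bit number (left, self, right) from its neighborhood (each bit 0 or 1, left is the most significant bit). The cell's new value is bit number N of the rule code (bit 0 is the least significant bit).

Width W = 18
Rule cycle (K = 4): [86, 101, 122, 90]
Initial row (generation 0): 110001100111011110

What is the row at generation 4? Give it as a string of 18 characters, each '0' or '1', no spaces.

Answer: 111111010110100011

Derivation:
Gen 0: 110001100111011110
Gen 1 (rule 86): 011010111001000011
Gen 2 (rule 101): 001111001001011001
Gen 3 (rule 122): 011001110110111110
Gen 4 (rule 90): 111111010110100011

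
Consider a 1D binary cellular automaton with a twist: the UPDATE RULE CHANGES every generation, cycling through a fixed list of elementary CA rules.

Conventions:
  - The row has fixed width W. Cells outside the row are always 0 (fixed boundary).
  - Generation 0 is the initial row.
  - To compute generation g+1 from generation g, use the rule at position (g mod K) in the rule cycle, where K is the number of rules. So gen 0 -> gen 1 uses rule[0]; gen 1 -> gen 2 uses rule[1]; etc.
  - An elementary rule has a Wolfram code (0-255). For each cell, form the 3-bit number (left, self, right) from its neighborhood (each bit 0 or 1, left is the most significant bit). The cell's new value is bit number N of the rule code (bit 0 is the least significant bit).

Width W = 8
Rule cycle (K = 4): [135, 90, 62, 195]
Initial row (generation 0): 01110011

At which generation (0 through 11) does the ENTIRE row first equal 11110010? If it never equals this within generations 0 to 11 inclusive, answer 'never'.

Answer: never

Derivation:
Gen 0: 01110011
Gen 1 (rule 135): 10100100
Gen 2 (rule 90): 00011010
Gen 3 (rule 62): 00110111
Gen 4 (rule 195): 11010011
Gen 5 (rule 135): 00010100
Gen 6 (rule 90): 00100010
Gen 7 (rule 62): 01110111
Gen 8 (rule 195): 10110011
Gen 9 (rule 135): 10000100
Gen 10 (rule 90): 01001010
Gen 11 (rule 62): 11111111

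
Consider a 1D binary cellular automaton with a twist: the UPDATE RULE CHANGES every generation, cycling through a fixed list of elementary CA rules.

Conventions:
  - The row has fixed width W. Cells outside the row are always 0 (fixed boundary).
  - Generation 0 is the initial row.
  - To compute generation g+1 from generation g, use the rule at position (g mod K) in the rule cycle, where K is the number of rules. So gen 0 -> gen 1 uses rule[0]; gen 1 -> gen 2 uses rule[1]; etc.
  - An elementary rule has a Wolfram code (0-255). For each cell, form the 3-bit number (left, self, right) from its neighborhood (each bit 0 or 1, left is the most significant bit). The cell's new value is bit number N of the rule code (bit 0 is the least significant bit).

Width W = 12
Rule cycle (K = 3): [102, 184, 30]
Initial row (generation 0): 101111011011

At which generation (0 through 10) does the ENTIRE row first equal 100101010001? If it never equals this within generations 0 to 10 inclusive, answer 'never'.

Answer: never

Derivation:
Gen 0: 101111011011
Gen 1 (rule 102): 110001101101
Gen 2 (rule 184): 101001011010
Gen 3 (rule 30): 101111010011
Gen 4 (rule 102): 110001110101
Gen 5 (rule 184): 101001101010
Gen 6 (rule 30): 101111001011
Gen 7 (rule 102): 110001011101
Gen 8 (rule 184): 101000111010
Gen 9 (rule 30): 101101100011
Gen 10 (rule 102): 110110100101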